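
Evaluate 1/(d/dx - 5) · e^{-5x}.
- \frac{e^{- 5 x}}{10}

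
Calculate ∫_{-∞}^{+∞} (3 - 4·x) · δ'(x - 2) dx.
4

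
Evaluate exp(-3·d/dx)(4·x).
4 x - 12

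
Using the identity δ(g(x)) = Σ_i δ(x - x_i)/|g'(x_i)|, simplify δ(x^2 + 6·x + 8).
\frac{\delta(x + 2) + \delta(x + 4)}{2}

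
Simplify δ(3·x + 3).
\frac{\delta(x + 1)}{3}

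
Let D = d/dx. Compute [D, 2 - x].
-1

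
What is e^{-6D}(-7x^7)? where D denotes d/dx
- 7 x^{7} + 294 x^{6} - 5292 x^{5} + 52920 x^{4} - 317520 x^{3} + 1143072 x^{2} - 2286144 x + 1959552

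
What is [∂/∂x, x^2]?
2 x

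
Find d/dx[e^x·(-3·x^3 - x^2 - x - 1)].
\left(- 3 x^{3} - 10 x^{2} - 3 x - 2\right) e^{x}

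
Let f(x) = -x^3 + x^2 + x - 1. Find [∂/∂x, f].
- 3 x^{2} + 2 x + 1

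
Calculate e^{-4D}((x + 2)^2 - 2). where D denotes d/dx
x^{2} - 4 x + 2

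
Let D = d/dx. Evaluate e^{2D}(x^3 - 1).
x^{3} + 6 x^{2} + 12 x + 7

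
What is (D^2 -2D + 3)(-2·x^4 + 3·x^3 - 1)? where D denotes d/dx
- 6 x^{4} + 25 x^{3} - 42 x^{2} + 18 x - 3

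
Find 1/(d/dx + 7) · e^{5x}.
\frac{e^{5 x}}{12}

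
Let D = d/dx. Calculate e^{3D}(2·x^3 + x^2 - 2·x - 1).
2 x^{3} + 19 x^{2} + 58 x + 56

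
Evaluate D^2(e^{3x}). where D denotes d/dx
9 e^{3 x}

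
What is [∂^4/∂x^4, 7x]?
28\frac{d^{3}}{dx^{3}}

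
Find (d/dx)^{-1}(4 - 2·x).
- x^{2} + 4 x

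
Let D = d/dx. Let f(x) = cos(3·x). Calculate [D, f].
- 3 \sin{\left(3 x \right)}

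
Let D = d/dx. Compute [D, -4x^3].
- 12 x^{2}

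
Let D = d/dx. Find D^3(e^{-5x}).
- 125 e^{- 5 x}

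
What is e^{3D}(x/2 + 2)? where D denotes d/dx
\frac{x}{2} + \frac{7}{2}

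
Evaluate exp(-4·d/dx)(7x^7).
7 x^{7} - 196 x^{6} + 2352 x^{5} - 15680 x^{4} + 62720 x^{3} - 150528 x^{2} + 200704 x - 114688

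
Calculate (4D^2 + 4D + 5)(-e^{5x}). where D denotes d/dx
- 125 e^{5 x}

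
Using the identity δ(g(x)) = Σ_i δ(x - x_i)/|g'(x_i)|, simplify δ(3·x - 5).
\frac{\delta(x - 5/3)}{3}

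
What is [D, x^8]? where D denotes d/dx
8 x^{7}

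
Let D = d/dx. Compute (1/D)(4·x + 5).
2 x^{2} + 5 x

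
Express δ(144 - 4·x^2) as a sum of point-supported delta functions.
\frac{\delta(x - 6) + \delta(x + 6)}{48}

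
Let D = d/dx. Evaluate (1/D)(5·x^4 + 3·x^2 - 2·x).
x^{5} + x^{3} - x^{2}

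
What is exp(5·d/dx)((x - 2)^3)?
x^{3} + 9 x^{2} + 27 x + 27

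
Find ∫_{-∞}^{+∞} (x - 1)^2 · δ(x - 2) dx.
1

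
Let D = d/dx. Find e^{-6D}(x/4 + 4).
\frac{x}{4} + \frac{5}{2}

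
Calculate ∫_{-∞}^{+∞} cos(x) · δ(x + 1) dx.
\cos{\left(1 \right)}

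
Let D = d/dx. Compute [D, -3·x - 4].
-3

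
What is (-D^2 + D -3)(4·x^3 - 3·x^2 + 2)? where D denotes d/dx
3 x \left(- 4 x^{2} + 7 x - 10\right)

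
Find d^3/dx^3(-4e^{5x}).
- 500 e^{5 x}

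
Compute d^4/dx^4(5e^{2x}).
80 e^{2 x}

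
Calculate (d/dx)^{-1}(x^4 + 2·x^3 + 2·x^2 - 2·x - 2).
\frac{x^{5}}{5} + \frac{x^{4}}{2} + \frac{2 x^{3}}{3} - x^{2} - 2 x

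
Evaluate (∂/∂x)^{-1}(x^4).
\frac{x^{5}}{5}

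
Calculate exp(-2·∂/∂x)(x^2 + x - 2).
x \left(x - 3\right)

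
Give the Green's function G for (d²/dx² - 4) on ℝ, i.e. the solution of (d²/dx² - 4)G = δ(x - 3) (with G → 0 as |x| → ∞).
-\frac{e^{-2|x - 3|}}{4}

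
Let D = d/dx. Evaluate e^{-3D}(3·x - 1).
3 x - 10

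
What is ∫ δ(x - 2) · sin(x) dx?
\sin{\left(2 \right)}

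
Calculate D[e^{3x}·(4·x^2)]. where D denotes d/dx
4 x \left(3 x + 2\right) e^{3 x}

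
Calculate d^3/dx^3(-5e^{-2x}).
40 e^{- 2 x}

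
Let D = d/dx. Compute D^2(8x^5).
160 x^{3}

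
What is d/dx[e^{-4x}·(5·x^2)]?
10 x \left(1 - 2 x\right) e^{- 4 x}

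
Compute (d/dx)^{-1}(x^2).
\frac{x^{3}}{3}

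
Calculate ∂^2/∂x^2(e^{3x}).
9 e^{3 x}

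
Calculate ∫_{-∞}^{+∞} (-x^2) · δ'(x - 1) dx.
2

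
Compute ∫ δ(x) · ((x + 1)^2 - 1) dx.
0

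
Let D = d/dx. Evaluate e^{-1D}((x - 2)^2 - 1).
x^{2} - 6 x + 8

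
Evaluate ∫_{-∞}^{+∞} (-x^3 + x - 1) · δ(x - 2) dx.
-7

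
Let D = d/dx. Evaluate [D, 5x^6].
30 x^{5}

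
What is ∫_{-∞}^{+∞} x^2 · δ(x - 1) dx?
1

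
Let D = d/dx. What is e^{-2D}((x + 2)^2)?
x^{2}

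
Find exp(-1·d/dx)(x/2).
\frac{x}{2} - \frac{1}{2}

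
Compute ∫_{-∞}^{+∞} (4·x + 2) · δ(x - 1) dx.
6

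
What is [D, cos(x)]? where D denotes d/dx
- \sin{\left(x \right)}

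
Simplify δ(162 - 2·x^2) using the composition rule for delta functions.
\frac{\delta(x - 9) + \delta(x + 9)}{36}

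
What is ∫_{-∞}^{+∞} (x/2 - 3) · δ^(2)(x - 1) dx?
0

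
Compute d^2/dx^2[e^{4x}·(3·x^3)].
6 x \left(8 x^{2} + 12 x + 3\right) e^{4 x}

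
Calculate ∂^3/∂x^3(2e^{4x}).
128 e^{4 x}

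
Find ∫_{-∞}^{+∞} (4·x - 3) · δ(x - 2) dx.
5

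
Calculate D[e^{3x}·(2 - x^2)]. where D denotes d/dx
\left(- 3 x^{2} - 2 x + 6\right) e^{3 x}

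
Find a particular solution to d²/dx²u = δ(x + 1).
\frac{|x + 1|}{2}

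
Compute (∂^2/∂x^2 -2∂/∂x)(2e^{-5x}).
70 e^{- 5 x}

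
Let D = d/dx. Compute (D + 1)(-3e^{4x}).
- 15 e^{4 x}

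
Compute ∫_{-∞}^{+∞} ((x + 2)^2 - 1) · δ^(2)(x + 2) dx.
2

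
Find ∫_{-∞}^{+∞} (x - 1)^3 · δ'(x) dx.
-3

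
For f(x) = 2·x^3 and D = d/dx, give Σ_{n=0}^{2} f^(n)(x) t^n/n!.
2 x \left(3 t^{2} + 3 t x + x^{2}\right)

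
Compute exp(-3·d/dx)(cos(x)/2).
\frac{\cos{\left(x - 3 \right)}}{2}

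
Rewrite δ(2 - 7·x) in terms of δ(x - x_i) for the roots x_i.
\frac{\delta(x - 2/7)}{7}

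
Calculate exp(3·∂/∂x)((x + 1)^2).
x^{2} + 8 x + 16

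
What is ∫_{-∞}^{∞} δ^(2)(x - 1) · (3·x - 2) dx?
0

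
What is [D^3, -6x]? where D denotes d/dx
-18D^{2}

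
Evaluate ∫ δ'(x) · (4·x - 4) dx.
-4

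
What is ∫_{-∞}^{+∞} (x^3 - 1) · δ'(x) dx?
0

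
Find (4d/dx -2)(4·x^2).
8 x \left(4 - x\right)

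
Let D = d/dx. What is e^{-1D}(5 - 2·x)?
7 - 2 x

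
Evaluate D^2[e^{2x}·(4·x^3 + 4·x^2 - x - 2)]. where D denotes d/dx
\left(16 x^{3} + 64 x^{2} + 52 x - 4\right) e^{2 x}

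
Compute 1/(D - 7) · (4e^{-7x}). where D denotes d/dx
- \frac{2 e^{- 7 x}}{7}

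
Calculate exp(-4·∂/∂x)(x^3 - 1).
x^{3} - 12 x^{2} + 48 x - 65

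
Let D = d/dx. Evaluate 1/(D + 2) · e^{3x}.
\frac{e^{3 x}}{5}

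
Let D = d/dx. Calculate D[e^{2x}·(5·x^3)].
x^{2} \left(10 x + 15\right) e^{2 x}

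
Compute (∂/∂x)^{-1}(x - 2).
\frac{x^{2}}{2} - 2 x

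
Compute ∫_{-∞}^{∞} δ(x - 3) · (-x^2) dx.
-9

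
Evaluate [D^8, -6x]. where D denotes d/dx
-48D^{7}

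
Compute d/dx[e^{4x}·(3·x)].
\left(12 x + 3\right) e^{4 x}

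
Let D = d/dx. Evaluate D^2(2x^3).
12 x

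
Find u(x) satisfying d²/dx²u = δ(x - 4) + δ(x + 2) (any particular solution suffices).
\frac{|x - 4|}{2} + \frac{|x + 2|}{2}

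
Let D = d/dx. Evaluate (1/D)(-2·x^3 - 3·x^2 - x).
- \frac{x^{4}}{2} - x^{3} - \frac{x^{2}}{2}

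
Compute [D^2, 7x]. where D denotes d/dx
14D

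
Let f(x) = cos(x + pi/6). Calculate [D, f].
- \sin{\left(x + \frac{\pi}{6} \right)}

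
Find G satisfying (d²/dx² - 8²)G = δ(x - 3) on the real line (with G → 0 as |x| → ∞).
-\frac{e^{-8|x - 3|}}{16}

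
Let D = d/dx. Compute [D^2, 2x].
4D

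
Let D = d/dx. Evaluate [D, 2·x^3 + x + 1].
6 x^{2} + 1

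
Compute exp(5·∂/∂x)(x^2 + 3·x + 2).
x^{2} + 13 x + 42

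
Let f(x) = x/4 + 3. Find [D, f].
\frac{1}{4}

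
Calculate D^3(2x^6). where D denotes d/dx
240 x^{3}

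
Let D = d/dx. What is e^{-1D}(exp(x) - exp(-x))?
- e^{1 - x} + e^{x - 1}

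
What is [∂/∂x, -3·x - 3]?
-3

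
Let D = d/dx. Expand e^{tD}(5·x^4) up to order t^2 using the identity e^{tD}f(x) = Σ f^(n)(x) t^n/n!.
5 x^{2} \left(6 t^{2} + 4 t x + x^{2}\right)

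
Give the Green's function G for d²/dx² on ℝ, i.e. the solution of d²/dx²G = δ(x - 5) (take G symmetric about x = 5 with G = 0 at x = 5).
\frac{|x - 5|}{2}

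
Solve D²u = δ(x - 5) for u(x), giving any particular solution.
\frac{|x - 5|}{2}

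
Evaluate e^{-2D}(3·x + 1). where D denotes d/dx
3 x - 5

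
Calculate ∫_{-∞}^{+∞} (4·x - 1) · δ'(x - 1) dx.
-4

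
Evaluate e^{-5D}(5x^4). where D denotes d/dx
5 x^{4} - 100 x^{3} + 750 x^{2} - 2500 x + 3125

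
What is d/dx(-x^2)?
- 2 x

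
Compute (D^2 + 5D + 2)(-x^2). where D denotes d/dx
- 2 x^{2} - 10 x - 2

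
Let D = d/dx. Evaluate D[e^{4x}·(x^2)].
2 x \left(2 x + 1\right) e^{4 x}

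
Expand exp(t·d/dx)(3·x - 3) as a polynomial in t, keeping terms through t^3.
3 t + 3 x - 3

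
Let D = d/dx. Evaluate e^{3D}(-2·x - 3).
- 2 x - 9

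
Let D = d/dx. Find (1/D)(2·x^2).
\frac{2 x^{3}}{3}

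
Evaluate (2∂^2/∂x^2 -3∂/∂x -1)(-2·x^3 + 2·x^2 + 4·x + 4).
2 x^{3} + 16 x^{2} - 40 x - 8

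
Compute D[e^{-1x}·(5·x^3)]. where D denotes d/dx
5 x^{2} \left(3 - x\right) e^{- x}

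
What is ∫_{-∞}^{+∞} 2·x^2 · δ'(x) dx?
0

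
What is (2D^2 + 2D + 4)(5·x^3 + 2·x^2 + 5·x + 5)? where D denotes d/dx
20 x^{3} + 38 x^{2} + 88 x + 38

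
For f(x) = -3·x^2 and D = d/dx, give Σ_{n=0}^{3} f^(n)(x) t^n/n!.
- 3 t^{2} - 6 t x - 3 x^{2}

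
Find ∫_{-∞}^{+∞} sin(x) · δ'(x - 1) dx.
- \cos{\left(1 \right)}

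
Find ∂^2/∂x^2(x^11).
110 x^{9}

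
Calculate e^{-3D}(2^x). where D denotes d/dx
2^{x - 3}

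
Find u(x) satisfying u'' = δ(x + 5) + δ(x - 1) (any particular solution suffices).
\frac{|x + 5|}{2} + \frac{|x - 1|}{2}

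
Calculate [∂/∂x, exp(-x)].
- e^{- x}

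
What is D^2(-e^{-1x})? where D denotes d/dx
- e^{- x}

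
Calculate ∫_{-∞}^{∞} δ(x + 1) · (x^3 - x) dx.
0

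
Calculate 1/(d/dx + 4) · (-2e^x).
- \frac{2 e^{x}}{5}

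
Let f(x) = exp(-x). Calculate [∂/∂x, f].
- e^{- x}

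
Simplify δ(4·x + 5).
\frac{\delta(x + 5/4)}{4}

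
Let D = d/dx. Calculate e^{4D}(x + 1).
x + 5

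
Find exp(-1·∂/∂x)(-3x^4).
- 3 x^{4} + 12 x^{3} - 18 x^{2} + 12 x - 3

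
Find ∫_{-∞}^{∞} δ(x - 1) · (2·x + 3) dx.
5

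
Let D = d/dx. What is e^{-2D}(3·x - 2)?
3 x - 8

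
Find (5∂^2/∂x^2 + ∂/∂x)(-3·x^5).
15 x^{3} \left(- x - 20\right)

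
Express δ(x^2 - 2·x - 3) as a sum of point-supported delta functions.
\frac{\delta(x + 1) + \delta(x - 3)}{4}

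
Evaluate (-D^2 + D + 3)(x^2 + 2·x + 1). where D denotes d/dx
3 x^{2} + 8 x + 3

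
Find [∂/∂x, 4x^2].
8 x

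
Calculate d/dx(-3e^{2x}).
- 6 e^{2 x}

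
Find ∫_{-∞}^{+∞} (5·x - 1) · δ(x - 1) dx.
4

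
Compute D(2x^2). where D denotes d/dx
4 x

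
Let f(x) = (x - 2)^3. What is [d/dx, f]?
3 \left(x - 2\right)^{2}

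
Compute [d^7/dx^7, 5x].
35\frac{d^{6}}{dx^{6}}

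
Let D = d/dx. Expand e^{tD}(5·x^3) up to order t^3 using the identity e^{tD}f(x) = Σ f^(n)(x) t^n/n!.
5 t^{3} + 15 t^{2} x + 15 t x^{2} + 5 x^{3}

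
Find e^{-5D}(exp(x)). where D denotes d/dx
e^{x - 5}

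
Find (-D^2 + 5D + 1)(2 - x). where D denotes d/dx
- x - 3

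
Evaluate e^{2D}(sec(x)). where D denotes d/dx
\sec{\left(x + 2 \right)}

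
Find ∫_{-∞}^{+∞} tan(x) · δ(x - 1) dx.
\tan{\left(1 \right)}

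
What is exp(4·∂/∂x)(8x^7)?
8 x^{7} + 224 x^{6} + 2688 x^{5} + 17920 x^{4} + 71680 x^{3} + 172032 x^{2} + 229376 x + 131072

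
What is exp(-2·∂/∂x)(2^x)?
2^{x - 2}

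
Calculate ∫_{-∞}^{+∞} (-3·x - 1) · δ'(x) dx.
3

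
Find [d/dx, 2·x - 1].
2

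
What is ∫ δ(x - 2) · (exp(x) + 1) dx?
1 + e^{2}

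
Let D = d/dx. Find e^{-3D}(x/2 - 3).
\frac{x}{2} - \frac{9}{2}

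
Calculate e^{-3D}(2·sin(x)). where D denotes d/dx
2 \sin{\left(x - 3 \right)}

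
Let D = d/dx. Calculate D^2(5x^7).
210 x^{5}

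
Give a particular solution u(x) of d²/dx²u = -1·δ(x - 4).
-\frac{|x - 4|}{2}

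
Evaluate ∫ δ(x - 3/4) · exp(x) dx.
e^{\frac{3}{4}}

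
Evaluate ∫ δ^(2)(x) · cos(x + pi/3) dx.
- \frac{1}{2}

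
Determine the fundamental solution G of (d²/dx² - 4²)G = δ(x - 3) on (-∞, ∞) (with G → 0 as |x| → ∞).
-\frac{e^{-4|x - 3|}}{8}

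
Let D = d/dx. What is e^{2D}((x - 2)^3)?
x^{3}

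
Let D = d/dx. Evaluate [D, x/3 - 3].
\frac{1}{3}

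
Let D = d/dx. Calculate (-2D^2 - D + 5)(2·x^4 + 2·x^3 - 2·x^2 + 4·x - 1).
10 x^{4} + 2 x^{3} - 64 x^{2} - 1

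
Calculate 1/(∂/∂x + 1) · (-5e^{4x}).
- e^{4 x}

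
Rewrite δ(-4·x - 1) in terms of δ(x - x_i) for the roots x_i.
\frac{\delta(x + 1/4)}{4}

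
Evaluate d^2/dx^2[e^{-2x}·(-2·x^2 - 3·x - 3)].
4 \left(- 2 x^{2} + x - 1\right) e^{- 2 x}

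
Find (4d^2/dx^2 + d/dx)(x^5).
5 x^{3} \left(x + 16\right)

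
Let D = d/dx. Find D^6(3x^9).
181440 x^{3}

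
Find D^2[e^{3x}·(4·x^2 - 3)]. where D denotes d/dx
\left(36 x^{2} + 48 x - 19\right) e^{3 x}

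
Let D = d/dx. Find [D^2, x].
2D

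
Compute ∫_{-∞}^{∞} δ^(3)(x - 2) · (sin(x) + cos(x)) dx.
- \sin{\left(2 \right)} + \cos{\left(2 \right)}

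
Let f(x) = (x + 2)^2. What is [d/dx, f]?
2 x + 4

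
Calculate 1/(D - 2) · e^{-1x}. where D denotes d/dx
- \frac{e^{- x}}{3}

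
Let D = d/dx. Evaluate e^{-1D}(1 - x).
2 - x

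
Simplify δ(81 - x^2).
\frac{\delta(x - 9) + \delta(x + 9)}{18}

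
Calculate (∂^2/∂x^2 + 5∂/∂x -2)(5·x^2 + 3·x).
- 10 x^{2} + 44 x + 25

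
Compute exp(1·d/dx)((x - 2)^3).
x^{3} - 3 x^{2} + 3 x - 1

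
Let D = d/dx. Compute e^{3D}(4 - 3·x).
- 3 x - 5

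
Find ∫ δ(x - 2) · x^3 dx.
8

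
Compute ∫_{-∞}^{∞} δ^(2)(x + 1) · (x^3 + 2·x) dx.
-6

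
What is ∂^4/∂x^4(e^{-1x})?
e^{- x}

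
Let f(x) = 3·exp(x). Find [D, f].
3 e^{x}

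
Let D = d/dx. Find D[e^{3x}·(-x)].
\left(- 3 x - 1\right) e^{3 x}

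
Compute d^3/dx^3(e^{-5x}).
- 125 e^{- 5 x}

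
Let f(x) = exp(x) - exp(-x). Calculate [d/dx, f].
2 \cosh{\left(x \right)}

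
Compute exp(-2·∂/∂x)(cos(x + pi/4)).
\cos{\left(x - 2 + \frac{\pi}{4} \right)}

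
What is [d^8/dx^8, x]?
8\frac{d^{7}}{dx^{7}}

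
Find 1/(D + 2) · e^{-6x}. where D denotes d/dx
- \frac{e^{- 6 x}}{4}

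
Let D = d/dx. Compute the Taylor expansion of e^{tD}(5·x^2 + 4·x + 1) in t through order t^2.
5 t^{2} + 2 t \left(5 x + 2\right) + 5 x^{2} + 4 x + 1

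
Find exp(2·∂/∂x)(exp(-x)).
e^{- x - 2}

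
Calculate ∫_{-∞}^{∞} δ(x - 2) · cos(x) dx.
\cos{\left(2 \right)}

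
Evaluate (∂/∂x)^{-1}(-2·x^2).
- \frac{2 x^{3}}{3}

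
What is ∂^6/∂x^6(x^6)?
720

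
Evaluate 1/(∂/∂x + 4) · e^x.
\frac{e^{x}}{5}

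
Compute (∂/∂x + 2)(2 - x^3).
- 2 x^{3} - 3 x^{2} + 4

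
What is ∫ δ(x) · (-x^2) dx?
0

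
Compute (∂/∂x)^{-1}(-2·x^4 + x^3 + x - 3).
- \frac{2 x^{5}}{5} + \frac{x^{4}}{4} + \frac{x^{2}}{2} - 3 x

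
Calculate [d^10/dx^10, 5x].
50\frac{d^{9}}{dx^{9}}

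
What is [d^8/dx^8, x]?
8\frac{d^{7}}{dx^{7}}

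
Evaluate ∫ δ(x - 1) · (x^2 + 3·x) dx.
4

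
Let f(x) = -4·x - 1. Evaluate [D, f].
-4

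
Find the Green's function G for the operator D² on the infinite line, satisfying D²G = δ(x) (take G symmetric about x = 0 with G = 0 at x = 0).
\frac{|x|}{2}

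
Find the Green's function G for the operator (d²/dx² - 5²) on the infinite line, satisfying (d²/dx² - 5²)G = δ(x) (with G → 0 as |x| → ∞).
-\frac{e^{-5|x|}}{10}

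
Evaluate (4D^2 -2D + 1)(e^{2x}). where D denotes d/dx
13 e^{2 x}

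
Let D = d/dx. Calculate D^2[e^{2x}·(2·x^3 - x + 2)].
\left(8 x^{3} + 24 x^{2} + 8 x + 4\right) e^{2 x}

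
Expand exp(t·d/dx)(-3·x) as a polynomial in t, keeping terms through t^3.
- 3 t - 3 x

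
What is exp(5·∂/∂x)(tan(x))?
\tan{\left(x + 5 \right)}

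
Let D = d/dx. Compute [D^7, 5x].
35D^{6}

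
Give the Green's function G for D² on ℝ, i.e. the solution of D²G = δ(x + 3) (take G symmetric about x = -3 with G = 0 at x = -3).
\frac{|x + 3|}{2}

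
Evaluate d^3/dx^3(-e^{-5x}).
125 e^{- 5 x}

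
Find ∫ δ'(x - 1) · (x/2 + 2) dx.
- \frac{1}{2}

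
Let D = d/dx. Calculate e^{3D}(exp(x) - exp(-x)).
2 \sinh{\left(x + 3 \right)}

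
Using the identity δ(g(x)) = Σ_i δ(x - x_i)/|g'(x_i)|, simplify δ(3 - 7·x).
\frac{\delta(x - 3/7)}{7}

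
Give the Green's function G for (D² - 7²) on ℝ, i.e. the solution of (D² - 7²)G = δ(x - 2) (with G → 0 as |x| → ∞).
-\frac{e^{-7|x - 2|}}{14}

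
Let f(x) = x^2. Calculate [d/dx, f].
2 x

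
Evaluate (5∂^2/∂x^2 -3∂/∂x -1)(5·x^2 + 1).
- 5 x^{2} - 30 x + 49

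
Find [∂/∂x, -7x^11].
- 77 x^{10}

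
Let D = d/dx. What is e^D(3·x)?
3 x + 3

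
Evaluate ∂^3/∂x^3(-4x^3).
-24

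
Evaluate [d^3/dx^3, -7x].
-21\frac{d^{2}}{dx^{2}}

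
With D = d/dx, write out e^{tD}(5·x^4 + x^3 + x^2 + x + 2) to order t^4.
5 t^{4} + t^{3} \left(20 x + 1\right) + t^{2} \left(30 x^{2} + 3 x + 1\right) + t \left(20 x^{3} + 3 x^{2} + 2 x + 1\right) + 5 x^{4} + x^{3} + x^{2} + x + 2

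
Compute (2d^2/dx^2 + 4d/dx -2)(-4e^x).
- 16 e^{x}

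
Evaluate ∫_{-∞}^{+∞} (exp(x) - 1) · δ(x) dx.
0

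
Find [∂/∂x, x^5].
5 x^{4}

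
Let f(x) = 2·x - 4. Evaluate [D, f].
2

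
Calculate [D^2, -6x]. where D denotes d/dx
-12D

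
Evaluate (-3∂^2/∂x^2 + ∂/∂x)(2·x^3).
6 x \left(x - 6\right)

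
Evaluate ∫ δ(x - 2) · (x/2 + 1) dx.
2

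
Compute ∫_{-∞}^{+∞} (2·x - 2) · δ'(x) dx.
-2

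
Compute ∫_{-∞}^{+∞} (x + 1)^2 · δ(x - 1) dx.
4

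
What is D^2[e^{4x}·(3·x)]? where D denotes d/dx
\left(48 x + 24\right) e^{4 x}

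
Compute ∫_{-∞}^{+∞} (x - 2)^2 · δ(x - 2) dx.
0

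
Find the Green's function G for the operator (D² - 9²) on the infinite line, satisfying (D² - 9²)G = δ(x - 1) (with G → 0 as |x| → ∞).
-\frac{e^{-9|x - 1|}}{18}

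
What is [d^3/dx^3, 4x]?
12\frac{d^{2}}{dx^{2}}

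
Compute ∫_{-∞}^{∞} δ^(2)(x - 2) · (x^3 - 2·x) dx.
12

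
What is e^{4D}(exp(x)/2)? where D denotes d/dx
\frac{e^{x + 4}}{2}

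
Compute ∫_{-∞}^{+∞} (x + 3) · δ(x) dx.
3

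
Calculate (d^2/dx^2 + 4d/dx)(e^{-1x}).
- 3 e^{- x}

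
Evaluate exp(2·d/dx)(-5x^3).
- 5 x^{3} - 30 x^{2} - 60 x - 40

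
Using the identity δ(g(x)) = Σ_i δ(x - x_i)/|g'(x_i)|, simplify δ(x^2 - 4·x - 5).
\frac{\delta(x - 5) + \delta(x + 1)}{6}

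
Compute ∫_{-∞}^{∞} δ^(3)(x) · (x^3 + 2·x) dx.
-6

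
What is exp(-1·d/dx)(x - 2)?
x - 3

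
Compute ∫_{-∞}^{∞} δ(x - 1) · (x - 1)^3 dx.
0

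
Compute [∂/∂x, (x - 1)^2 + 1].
2 x - 2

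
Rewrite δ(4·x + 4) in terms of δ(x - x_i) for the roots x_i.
\frac{\delta(x + 1)}{4}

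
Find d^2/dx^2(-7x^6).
- 210 x^{4}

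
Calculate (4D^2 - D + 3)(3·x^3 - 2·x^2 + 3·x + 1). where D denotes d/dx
9 x^{3} - 15 x^{2} + 85 x - 16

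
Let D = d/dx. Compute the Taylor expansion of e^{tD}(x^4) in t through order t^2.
x^{2} \left(6 t^{2} + 4 t x + x^{2}\right)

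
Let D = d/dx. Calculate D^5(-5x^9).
- 75600 x^{4}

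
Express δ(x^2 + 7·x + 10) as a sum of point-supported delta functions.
\frac{\delta(x + 2) + \delta(x + 5)}{3}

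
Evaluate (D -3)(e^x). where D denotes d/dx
- 2 e^{x}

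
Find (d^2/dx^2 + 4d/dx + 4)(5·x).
20 x + 20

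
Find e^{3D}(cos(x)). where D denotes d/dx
\cos{\left(x + 3 \right)}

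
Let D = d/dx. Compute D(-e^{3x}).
- 3 e^{3 x}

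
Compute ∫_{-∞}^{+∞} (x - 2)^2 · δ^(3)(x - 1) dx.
0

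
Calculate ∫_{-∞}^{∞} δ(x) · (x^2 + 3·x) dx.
0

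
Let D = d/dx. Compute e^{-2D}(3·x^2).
3 x^{2} - 12 x + 12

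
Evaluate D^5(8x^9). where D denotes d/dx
120960 x^{4}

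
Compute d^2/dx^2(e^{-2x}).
4 e^{- 2 x}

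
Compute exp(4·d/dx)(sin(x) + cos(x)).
\sqrt{2} \sin{\left(x + \frac{\pi}{4} + 4 \right)}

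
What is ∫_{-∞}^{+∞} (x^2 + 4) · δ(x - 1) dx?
5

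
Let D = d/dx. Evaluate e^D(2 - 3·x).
- 3 x - 1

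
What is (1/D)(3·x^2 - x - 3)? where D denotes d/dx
x^{3} - \frac{x^{2}}{2} - 3 x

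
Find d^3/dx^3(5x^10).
3600 x^{7}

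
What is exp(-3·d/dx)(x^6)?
x^{6} - 18 x^{5} + 135 x^{4} - 540 x^{3} + 1215 x^{2} - 1458 x + 729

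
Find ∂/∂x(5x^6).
30 x^{5}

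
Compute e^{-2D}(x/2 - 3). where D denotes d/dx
\frac{x}{2} - 4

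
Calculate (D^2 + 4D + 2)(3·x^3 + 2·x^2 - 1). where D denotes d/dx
6 x^{3} + 40 x^{2} + 34 x + 2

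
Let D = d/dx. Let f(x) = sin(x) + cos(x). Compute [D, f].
- \sin{\left(x \right)} + \cos{\left(x \right)}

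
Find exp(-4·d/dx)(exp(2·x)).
e^{2 x - 8}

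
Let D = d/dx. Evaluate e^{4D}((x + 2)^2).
x^{2} + 12 x + 36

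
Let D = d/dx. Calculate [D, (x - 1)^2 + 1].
2 x - 2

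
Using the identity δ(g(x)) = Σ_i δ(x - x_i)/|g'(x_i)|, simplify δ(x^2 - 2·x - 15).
\frac{\delta(x - 5) + \delta(x + 3)}{8}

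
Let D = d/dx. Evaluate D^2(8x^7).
336 x^{5}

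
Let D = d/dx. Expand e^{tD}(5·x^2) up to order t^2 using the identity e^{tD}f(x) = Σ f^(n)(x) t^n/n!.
5 t^{2} + 10 t x + 5 x^{2}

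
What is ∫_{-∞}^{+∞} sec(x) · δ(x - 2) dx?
\sec{\left(2 \right)}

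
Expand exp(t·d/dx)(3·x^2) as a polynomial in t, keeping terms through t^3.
3 t^{2} + 6 t x + 3 x^{2}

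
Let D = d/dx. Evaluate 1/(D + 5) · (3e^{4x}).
\frac{e^{4 x}}{3}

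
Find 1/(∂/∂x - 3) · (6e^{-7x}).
- \frac{3 e^{- 7 x}}{5}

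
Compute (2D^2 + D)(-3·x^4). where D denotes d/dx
12 x^{2} \left(- x - 6\right)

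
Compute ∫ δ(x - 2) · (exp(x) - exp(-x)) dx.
2 \sinh{\left(2 \right)}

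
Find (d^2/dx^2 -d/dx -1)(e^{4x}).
11 e^{4 x}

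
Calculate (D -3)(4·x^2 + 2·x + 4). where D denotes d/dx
- 12 x^{2} + 2 x - 10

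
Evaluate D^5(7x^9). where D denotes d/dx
105840 x^{4}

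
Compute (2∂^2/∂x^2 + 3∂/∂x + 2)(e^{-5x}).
37 e^{- 5 x}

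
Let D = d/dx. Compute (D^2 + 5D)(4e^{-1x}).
- 16 e^{- x}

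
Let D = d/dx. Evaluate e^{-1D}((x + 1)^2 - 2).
x^{2} - 2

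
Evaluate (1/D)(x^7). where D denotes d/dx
\frac{x^{8}}{8}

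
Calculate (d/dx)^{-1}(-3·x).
- \frac{3 x^{2}}{2}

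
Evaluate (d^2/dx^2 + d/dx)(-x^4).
4 x^{2} \left(- x - 3\right)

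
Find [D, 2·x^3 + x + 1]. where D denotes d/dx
6 x^{2} + 1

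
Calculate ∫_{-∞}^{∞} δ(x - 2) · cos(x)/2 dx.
\frac{\cos{\left(2 \right)}}{2}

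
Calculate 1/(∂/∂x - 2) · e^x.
- e^{x}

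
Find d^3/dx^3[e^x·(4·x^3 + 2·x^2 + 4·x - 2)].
\left(4 x^{3} + 38 x^{2} + 88 x + 46\right) e^{x}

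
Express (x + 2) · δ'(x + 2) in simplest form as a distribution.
-\delta(x + 2)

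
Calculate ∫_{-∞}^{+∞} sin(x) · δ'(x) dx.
-1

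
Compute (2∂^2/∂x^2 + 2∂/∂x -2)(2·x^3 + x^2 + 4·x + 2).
- 4 x^{3} + 10 x^{2} + 20 x + 8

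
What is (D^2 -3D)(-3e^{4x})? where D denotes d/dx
- 12 e^{4 x}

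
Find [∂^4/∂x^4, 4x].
16\frac{d^{3}}{dx^{3}}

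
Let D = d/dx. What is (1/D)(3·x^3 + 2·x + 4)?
\frac{3 x^{4}}{4} + x^{2} + 4 x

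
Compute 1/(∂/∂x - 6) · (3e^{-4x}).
- \frac{3 e^{- 4 x}}{10}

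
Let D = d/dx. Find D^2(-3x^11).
- 330 x^{9}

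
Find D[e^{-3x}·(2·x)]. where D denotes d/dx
2 \left(1 - 3 x\right) e^{- 3 x}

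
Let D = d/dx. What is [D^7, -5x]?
-35D^{6}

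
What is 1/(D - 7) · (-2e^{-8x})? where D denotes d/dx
\frac{2 e^{- 8 x}}{15}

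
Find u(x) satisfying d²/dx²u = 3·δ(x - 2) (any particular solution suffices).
\frac{3|x - 2|}{2}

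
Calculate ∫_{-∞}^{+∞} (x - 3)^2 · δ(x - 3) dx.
0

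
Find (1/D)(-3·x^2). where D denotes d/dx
- x^{3}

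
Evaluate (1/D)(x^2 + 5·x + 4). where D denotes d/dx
\frac{x^{3}}{3} + \frac{5 x^{2}}{2} + 4 x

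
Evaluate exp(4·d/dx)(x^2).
x^{2} + 8 x + 16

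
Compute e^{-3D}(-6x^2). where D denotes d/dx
- 6 x^{2} + 36 x - 54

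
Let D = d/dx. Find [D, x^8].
8 x^{7}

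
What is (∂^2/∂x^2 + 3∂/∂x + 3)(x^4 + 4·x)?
3 x^{4} + 12 x^{3} + 12 x^{2} + 12 x + 12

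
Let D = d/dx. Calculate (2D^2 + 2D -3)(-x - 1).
3 x + 1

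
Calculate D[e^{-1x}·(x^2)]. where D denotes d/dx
x \left(2 - x\right) e^{- x}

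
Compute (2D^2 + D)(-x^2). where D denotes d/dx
- 2 x - 4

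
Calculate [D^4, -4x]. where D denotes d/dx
-16D^{3}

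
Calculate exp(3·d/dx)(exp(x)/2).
\frac{e^{x + 3}}{2}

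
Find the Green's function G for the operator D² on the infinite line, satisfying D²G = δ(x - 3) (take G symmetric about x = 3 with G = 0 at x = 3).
\frac{|x - 3|}{2}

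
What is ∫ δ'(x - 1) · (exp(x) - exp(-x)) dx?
- 2 \cosh{\left(1 \right)}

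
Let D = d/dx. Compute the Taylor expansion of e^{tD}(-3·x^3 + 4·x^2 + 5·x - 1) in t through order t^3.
- 3 t^{3} + t^{2} \left(4 - 9 x\right) + t \left(- 9 x^{2} + 8 x + 5\right) - 3 x^{3} + 4 x^{2} + 5 x - 1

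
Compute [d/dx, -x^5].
- 5 x^{4}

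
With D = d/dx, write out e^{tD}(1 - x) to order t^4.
- t - x + 1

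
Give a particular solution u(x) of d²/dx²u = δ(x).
\frac{|x|}{2}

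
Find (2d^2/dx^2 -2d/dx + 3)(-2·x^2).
- 6 x^{2} + 8 x - 8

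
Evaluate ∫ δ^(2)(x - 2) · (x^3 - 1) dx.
12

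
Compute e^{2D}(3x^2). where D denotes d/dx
3 x^{2} + 12 x + 12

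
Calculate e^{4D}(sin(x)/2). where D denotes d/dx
\frac{\sin{\left(x + 4 \right)}}{2}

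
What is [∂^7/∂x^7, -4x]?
-28\frac{d^{6}}{dx^{6}}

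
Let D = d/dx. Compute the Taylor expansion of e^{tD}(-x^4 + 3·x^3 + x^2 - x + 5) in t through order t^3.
t^{3} \left(3 - 4 x\right) + t^{2} \left(- 6 x^{2} + 9 x + 1\right) - t \left(4 x^{3} - 9 x^{2} - 2 x + 1\right) - x^{4} + 3 x^{3} + x^{2} - x + 5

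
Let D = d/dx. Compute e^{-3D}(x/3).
\frac{x}{3} - 1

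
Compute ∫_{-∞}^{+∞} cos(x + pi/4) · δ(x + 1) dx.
\sin{\left(\frac{\pi}{4} + 1 \right)}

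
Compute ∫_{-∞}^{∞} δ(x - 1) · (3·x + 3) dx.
6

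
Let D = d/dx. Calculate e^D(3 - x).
2 - x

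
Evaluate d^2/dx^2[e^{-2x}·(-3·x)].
12 \left(1 - x\right) e^{- 2 x}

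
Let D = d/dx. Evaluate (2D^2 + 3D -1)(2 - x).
x - 5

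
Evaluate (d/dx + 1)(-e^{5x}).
- 6 e^{5 x}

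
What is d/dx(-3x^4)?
- 12 x^{3}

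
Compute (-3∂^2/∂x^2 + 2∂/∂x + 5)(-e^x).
- 4 e^{x}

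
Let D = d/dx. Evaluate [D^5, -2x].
-10D^{4}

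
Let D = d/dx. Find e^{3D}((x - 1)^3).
x^{3} + 6 x^{2} + 12 x + 8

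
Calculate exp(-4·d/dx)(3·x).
3 x - 12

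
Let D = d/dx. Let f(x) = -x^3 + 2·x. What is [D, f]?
2 - 3 x^{2}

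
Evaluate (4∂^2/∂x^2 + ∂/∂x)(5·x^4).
20 x^{2} \left(x + 12\right)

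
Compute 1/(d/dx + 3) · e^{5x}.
\frac{e^{5 x}}{8}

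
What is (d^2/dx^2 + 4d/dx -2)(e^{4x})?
30 e^{4 x}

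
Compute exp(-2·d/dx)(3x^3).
3 x^{3} - 18 x^{2} + 36 x - 24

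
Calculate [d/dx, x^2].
2 x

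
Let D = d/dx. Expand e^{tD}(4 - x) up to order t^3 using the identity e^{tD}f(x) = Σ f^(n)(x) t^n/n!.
- t - x + 4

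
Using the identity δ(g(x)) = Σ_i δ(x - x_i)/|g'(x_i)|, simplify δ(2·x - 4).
\frac{\delta(x - 2)}{2}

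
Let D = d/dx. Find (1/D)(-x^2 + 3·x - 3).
- \frac{x^{3}}{3} + \frac{3 x^{2}}{2} - 3 x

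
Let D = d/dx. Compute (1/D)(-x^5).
- \frac{x^{6}}{6}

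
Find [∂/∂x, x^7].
7 x^{6}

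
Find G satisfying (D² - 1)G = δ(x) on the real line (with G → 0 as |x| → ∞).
-\frac{e^{-|x|}}{2}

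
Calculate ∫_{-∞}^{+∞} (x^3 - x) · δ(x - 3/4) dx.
- \frac{21}{64}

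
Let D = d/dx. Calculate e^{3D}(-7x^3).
- 7 x^{3} - 63 x^{2} - 189 x - 189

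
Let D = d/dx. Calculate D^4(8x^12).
95040 x^{8}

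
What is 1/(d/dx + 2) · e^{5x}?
\frac{e^{5 x}}{7}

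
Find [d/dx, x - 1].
1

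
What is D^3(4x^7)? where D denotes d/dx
840 x^{4}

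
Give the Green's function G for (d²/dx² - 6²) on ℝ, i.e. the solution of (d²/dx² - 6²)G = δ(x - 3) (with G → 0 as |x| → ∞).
-\frac{e^{-6|x - 3|}}{12}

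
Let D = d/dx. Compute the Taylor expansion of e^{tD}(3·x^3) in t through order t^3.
3 t^{3} + 9 t^{2} x + 9 t x^{2} + 3 x^{3}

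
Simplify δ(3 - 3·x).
\frac{\delta(x - 1)}{3}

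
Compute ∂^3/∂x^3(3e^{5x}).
375 e^{5 x}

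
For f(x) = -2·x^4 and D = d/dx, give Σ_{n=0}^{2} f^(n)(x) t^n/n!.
2 x^{2} \left(- 6 t^{2} - 4 t x - x^{2}\right)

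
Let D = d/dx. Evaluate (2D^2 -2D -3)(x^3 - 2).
- 3 x^{3} - 6 x^{2} + 12 x + 6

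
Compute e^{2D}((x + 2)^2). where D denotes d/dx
x^{2} + 8 x + 16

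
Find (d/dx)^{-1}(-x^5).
- \frac{x^{6}}{6}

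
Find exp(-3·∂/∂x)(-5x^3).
- 5 x^{3} + 45 x^{2} - 135 x + 135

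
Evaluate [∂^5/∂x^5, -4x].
-20\frac{d^{4}}{dx^{4}}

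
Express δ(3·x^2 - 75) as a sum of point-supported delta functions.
\frac{\delta(x - 5) + \delta(x + 5)}{30}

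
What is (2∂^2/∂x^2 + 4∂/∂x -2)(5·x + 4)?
12 - 10 x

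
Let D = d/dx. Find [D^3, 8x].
24D^{2}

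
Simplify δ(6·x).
\frac{\delta(x)}{6}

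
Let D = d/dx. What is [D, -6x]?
-6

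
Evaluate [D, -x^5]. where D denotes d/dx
- 5 x^{4}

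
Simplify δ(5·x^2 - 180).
\frac{\delta(x - 6) + \delta(x + 6)}{60}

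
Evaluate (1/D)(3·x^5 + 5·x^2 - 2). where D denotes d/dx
\frac{x^{6}}{2} + \frac{5 x^{3}}{3} - 2 x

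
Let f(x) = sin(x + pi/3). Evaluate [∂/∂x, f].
\cos{\left(x + \frac{\pi}{3} \right)}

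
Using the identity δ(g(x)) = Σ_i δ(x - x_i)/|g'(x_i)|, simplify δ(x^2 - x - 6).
\frac{\delta(x + 2) + \delta(x - 3)}{5}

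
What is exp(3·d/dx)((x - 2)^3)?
x^{3} + 3 x^{2} + 3 x + 1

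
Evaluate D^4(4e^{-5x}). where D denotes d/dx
2500 e^{- 5 x}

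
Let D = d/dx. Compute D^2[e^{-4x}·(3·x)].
24 \left(2 x - 1\right) e^{- 4 x}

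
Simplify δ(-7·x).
\frac{\delta(x)}{7}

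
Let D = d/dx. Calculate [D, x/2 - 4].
\frac{1}{2}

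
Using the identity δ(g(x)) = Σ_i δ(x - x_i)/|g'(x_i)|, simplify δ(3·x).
\frac{\delta(x)}{3}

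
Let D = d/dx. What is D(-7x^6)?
- 42 x^{5}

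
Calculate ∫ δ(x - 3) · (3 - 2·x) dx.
-3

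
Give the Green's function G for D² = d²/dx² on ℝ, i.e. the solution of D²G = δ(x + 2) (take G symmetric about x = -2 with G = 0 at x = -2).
\frac{|x + 2|}{2}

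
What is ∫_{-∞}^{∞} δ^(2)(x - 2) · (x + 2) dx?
0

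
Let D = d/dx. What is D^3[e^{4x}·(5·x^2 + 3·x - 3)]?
\left(320 x^{2} + 672 x + 72\right) e^{4 x}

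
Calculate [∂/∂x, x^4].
4 x^{3}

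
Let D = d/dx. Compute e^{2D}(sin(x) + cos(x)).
\sqrt{2} \sin{\left(x + \frac{\pi}{4} + 2 \right)}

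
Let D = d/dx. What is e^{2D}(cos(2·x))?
\cos{\left(2 x + 4 \right)}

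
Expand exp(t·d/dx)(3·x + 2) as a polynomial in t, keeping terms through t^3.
3 t + 3 x + 2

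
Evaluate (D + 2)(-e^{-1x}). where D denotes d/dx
- e^{- x}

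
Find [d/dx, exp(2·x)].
2 e^{2 x}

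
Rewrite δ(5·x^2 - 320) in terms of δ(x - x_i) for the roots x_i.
\frac{\delta(x - 8) + \delta(x + 8)}{80}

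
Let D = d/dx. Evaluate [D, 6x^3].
18 x^{2}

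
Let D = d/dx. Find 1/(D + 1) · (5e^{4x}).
e^{4 x}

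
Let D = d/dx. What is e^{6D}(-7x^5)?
- 7 x^{5} - 210 x^{4} - 2520 x^{3} - 15120 x^{2} - 45360 x - 54432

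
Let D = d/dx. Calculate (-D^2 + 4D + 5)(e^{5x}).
0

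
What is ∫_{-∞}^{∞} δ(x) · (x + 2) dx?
2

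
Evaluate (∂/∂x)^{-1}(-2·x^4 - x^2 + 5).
- \frac{2 x^{5}}{5} - \frac{x^{3}}{3} + 5 x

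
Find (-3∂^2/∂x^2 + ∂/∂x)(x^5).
5 x^{3} \left(x - 12\right)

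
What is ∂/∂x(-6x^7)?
- 42 x^{6}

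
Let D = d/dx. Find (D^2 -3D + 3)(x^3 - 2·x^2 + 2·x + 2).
3 x^{3} - 15 x^{2} + 24 x - 4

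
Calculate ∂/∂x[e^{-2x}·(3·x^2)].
6 x \left(1 - x\right) e^{- 2 x}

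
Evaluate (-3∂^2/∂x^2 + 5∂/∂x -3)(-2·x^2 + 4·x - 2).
6 x^{2} - 32 x + 38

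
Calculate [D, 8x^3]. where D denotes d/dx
24 x^{2}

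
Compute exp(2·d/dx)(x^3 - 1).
x^{3} + 6 x^{2} + 12 x + 7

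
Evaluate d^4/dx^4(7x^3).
0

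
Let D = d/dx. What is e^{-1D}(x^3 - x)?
x \left(x^{2} - 3 x + 2\right)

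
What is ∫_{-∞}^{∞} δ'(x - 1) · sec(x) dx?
- \tan{\left(1 \right)} \sec{\left(1 \right)}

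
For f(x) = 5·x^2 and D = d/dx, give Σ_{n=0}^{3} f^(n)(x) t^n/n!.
5 t^{2} + 10 t x + 5 x^{2}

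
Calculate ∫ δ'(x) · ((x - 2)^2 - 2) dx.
4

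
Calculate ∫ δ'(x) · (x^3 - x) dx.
1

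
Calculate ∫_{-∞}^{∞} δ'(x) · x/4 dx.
- \frac{1}{4}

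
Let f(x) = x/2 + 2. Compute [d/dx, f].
\frac{1}{2}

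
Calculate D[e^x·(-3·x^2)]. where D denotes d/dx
3 x \left(- x - 2\right) e^{x}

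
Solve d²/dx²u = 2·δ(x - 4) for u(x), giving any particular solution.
|x - 4|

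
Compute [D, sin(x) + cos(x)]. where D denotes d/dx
- \sin{\left(x \right)} + \cos{\left(x \right)}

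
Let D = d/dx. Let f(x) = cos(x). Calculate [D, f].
- \sin{\left(x \right)}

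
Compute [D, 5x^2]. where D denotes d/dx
10 x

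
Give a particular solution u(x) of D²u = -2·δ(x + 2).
-|x + 2|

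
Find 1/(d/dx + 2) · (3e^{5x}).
\frac{3 e^{5 x}}{7}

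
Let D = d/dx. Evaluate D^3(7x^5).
420 x^{2}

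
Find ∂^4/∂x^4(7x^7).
5880 x^{3}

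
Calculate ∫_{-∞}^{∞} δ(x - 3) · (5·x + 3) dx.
18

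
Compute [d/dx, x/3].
\frac{1}{3}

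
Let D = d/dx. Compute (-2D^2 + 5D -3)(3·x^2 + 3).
- 9 x^{2} + 30 x - 21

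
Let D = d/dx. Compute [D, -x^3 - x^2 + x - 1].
- 3 x^{2} - 2 x + 1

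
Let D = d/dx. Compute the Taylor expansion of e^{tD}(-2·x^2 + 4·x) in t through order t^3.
- 2 t^{2} - 4 t \left(x - 1\right) - 2 x^{2} + 4 x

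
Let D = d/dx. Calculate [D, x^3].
3 x^{2}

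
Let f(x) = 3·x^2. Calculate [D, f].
6 x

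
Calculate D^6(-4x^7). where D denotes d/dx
- 20160 x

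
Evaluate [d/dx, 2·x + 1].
2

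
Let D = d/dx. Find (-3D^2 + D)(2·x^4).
8 x^{2} \left(x - 9\right)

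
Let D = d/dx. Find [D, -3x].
-3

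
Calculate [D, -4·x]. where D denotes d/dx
-4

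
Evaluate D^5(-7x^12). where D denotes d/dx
- 665280 x^{7}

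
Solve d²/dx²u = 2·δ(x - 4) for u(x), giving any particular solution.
|x - 4|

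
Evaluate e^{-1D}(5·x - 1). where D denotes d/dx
5 x - 6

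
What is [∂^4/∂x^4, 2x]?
8\frac{d^{3}}{dx^{3}}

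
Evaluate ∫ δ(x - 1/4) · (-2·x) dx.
- \frac{1}{2}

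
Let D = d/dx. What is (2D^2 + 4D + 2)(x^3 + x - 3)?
2 x^{3} + 12 x^{2} + 14 x - 2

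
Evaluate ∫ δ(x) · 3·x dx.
0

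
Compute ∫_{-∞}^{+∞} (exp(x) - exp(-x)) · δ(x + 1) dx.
- 2 \sinh{\left(1 \right)}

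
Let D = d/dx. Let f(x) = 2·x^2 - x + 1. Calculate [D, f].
4 x - 1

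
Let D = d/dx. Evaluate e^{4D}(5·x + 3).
5 x + 23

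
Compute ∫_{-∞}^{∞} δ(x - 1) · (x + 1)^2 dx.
4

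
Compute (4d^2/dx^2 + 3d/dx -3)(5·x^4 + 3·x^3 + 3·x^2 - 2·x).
- 15 x^{4} + 51 x^{3} + 258 x^{2} + 96 x + 18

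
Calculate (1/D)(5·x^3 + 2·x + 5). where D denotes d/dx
\frac{5 x^{4}}{4} + x^{2} + 5 x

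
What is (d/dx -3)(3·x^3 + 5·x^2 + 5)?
- 9 x^{3} - 6 x^{2} + 10 x - 15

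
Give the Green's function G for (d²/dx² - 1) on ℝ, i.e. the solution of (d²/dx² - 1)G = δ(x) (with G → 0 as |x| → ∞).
-\frac{e^{-|x|}}{2}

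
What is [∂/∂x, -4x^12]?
- 48 x^{11}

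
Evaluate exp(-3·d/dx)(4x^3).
4 x^{3} - 36 x^{2} + 108 x - 108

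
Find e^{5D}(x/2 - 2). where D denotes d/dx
\frac{x}{2} + \frac{1}{2}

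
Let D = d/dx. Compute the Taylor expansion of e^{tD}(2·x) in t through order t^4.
2 t + 2 x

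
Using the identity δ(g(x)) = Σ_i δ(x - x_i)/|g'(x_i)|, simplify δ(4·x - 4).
\frac{\delta(x - 1)}{4}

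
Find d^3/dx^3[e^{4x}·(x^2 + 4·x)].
\left(64 x^{2} + 352 x + 216\right) e^{4 x}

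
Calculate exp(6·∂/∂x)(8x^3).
8 x^{3} + 144 x^{2} + 864 x + 1728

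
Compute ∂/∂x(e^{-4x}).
- 4 e^{- 4 x}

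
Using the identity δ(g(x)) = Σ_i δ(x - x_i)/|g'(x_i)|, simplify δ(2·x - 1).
\frac{\delta(x - 1/2)}{2}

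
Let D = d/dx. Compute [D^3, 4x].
12D^{2}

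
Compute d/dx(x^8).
8 x^{7}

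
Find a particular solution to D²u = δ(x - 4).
\frac{|x - 4|}{2}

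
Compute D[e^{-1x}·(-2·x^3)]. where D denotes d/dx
2 x^{2} \left(x - 3\right) e^{- x}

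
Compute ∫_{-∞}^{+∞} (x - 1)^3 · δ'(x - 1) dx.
0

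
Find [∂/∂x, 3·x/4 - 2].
\frac{3}{4}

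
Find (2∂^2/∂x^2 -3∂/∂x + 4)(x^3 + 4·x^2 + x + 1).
4 x^{3} + 7 x^{2} - 8 x + 17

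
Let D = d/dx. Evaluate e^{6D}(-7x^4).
- 7 x^{4} - 168 x^{3} - 1512 x^{2} - 6048 x - 9072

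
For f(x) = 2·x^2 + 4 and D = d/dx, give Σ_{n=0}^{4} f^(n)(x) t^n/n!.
2 t^{2} + 4 t x + 2 x^{2} + 4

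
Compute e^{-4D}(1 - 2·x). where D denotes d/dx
9 - 2 x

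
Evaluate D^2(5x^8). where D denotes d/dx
280 x^{6}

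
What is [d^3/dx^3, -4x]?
-12\frac{d^{2}}{dx^{2}}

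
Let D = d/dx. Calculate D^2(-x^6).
- 30 x^{4}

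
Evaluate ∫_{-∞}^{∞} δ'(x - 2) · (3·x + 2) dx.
-3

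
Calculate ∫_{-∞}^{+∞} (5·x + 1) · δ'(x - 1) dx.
-5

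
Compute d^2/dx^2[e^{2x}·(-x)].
4 \left(- x - 1\right) e^{2 x}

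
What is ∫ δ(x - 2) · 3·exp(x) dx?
3 e^{2}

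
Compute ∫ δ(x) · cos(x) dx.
1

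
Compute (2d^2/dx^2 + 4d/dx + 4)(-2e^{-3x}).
- 20 e^{- 3 x}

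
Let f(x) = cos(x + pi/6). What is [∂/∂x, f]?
- \sin{\left(x + \frac{\pi}{6} \right)}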